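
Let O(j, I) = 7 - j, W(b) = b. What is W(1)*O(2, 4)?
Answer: 5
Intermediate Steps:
W(1)*O(2, 4) = 1*(7 - 1*2) = 1*(7 - 2) = 1*5 = 5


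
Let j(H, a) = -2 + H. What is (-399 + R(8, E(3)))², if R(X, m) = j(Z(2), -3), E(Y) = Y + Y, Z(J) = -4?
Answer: 164025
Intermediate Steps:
E(Y) = 2*Y
R(X, m) = -6 (R(X, m) = -2 - 4 = -6)
(-399 + R(8, E(3)))² = (-399 - 6)² = (-405)² = 164025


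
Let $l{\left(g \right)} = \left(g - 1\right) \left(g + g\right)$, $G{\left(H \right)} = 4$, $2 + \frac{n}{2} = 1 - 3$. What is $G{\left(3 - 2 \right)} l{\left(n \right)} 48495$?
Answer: $27933120$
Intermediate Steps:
$n = -8$ ($n = -4 + 2 \left(1 - 3\right) = -4 + 2 \left(-2\right) = -4 - 4 = -8$)
$l{\left(g \right)} = 2 g \left(-1 + g\right)$ ($l{\left(g \right)} = \left(-1 + g\right) 2 g = 2 g \left(-1 + g\right)$)
$G{\left(3 - 2 \right)} l{\left(n \right)} 48495 = 4 \cdot 2 \left(-8\right) \left(-1 - 8\right) 48495 = 4 \cdot 2 \left(-8\right) \left(-9\right) 48495 = 4 \cdot 144 \cdot 48495 = 576 \cdot 48495 = 27933120$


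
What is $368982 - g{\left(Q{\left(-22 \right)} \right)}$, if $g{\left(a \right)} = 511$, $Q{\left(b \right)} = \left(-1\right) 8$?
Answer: $368471$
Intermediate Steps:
$Q{\left(b \right)} = -8$
$368982 - g{\left(Q{\left(-22 \right)} \right)} = 368982 - 511 = 368471$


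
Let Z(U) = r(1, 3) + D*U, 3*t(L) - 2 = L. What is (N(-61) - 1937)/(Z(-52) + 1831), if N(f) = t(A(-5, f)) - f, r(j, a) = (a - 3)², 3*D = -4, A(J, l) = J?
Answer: -5631/5701 ≈ -0.98772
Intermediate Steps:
D = -4/3 (D = (⅓)*(-4) = -4/3 ≈ -1.3333)
r(j, a) = (-3 + a)²
t(L) = ⅔ + L/3
Z(U) = -4*U/3 (Z(U) = (-3 + 3)² - 4*U/3 = 0² - 4*U/3 = 0 - 4*U/3 = -4*U/3)
N(f) = -1 - f (N(f) = (⅔ + (⅓)*(-5)) - f = (⅔ - 5/3) - f = -1 - f)
(N(-61) - 1937)/(Z(-52) + 1831) = ((-1 - 1*(-61)) - 1937)/(-4/3*(-52) + 1831) = ((-1 + 61) - 1937)/(208/3 + 1831) = (60 - 1937)/(5701/3) = -1877*3/5701 = -5631/5701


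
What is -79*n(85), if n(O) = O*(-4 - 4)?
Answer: 53720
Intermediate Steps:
n(O) = -8*O (n(O) = O*(-8) = -8*O)
-79*n(85) = -(-632)*85 = -79*(-680) = 53720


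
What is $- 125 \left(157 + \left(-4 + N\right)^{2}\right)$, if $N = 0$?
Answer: $-21625$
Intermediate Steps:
$- 125 \left(157 + \left(-4 + N\right)^{2}\right) = - 125 \left(157 + \left(-4 + 0\right)^{2}\right) = - 125 \left(157 + \left(-4\right)^{2}\right) = - 125 \left(157 + 16\right) = \left(-125\right) 173 = -21625$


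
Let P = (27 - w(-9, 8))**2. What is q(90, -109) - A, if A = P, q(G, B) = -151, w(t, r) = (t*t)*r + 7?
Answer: -394535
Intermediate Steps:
w(t, r) = 7 + r*t**2 (w(t, r) = t**2*r + 7 = r*t**2 + 7 = 7 + r*t**2)
P = 394384 (P = (27 - (7 + 8*(-9)**2))**2 = (27 - (7 + 8*81))**2 = (27 - (7 + 648))**2 = (27 - 1*655)**2 = (27 - 655)**2 = (-628)**2 = 394384)
A = 394384
q(90, -109) - A = -151 - 1*394384 = -151 - 394384 = -394535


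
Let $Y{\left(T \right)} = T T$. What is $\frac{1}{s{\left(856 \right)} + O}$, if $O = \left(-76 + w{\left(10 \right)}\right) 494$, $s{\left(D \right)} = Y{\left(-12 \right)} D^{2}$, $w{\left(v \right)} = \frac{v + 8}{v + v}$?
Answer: $\frac{5}{527384423} \approx 9.4807 \cdot 10^{-9}$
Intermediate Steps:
$Y{\left(T \right)} = T^{2}$
$w{\left(v \right)} = \frac{8 + v}{2 v}$
$s{\left(D \right)} = 144 D^{2}$ ($s{\left(D \right)} = \left(-12\right)^{2} D^{2} = 144 D^{2}$)
$O = - \frac{185497}{5}$ ($O = \left(-76 + \frac{8 + 10}{2 \cdot 10}\right) 494 = \left(-76 + \frac{1}{2} \cdot \frac{1}{10} \cdot 18\right) 494 = \left(-76 + \frac{9}{10}\right) 494 = \left(- \frac{751}{10}\right) 494 = - \frac{185497}{5} \approx -37099.0$)
$\frac{1}{s{\left(856 \right)} + O} = \frac{1}{144 \cdot 856^{2} - \frac{185497}{5}} = \frac{1}{144 \cdot 732736 - \frac{185497}{5}} = \frac{1}{105513984 - \frac{185497}{5}} = \frac{1}{\frac{527384423}{5}} = \frac{5}{527384423}$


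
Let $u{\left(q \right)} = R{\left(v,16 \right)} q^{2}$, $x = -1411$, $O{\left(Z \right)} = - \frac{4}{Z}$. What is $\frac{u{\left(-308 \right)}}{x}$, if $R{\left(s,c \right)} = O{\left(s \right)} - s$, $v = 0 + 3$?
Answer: $\frac{1233232}{4233} \approx 291.34$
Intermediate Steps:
$v = 3$
$R{\left(s,c \right)} = - s - \frac{4}{s}$ ($R{\left(s,c \right)} = - \frac{4}{s} - s = - s - \frac{4}{s}$)
$u{\left(q \right)} = - \frac{13 q^{2}}{3}$ ($u{\left(q \right)} = \left(\left(-1\right) 3 - \frac{4}{3}\right) q^{2} = \left(-3 - \frac{4}{3}\right) q^{2} = - \frac{13 q^{2}}{3}$)
$\frac{u{\left(-308 \right)}}{x} = \frac{\left(- \frac{13}{3}\right) \left(-308\right)^{2}}{-1411} = \left(- \frac{13}{3}\right) 94864 \left(- \frac{1}{1411}\right) = \left(- \frac{1233232}{3}\right) \left(- \frac{1}{1411}\right) = \frac{1233232}{4233}$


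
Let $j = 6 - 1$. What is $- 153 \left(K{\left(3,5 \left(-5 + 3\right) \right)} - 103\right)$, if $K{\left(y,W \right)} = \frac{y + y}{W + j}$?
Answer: $\frac{79713}{5} \approx 15943.0$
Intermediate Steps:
$j = 5$
$K{\left(y,W \right)} = \frac{2 y}{5 + W}$ ($K{\left(y,W \right)} = \frac{y + y}{W + 5} = \frac{2 y}{5 + W}$)
$- 153 \left(K{\left(3,5 \left(-5 + 3\right) \right)} - 103\right) = - 153 \left(2 \cdot 3 \frac{1}{5 + 5 \left(-5 + 3\right)} - 103\right) = - 153 \left(2 \cdot 3 \frac{1}{5 + 5 \left(-2\right)} - 103\right) = - 153 \left(2 \cdot 3 \frac{1}{5 - 10} - 103\right) = - 153 \left(2 \cdot 3 \frac{1}{-5} - 103\right) = - 153 \left(2 \cdot 3 \left(- \frac{1}{5}\right) - 103\right) = - 153 \left(- \frac{6}{5} - 103\right) = \left(-153\right) \left(- \frac{521}{5}\right) = \frac{79713}{5}$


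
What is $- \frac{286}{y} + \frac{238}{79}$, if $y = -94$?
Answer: $\frac{22483}{3713} \approx 6.0552$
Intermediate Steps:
$- \frac{286}{y} + \frac{238}{79} = - \frac{286}{-94} + \frac{238}{79} = \left(-286\right) \left(- \frac{1}{94}\right) + 238 \cdot \frac{1}{79} = \frac{143}{47} + \frac{238}{79} = \frac{22483}{3713}$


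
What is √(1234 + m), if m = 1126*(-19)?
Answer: 24*I*√35 ≈ 141.99*I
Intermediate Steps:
m = -21394
√(1234 + m) = √(1234 - 21394) = √(-20160) = 24*I*√35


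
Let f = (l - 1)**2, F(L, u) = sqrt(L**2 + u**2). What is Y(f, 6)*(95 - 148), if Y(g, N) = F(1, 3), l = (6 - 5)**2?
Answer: -53*sqrt(10) ≈ -167.60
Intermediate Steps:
l = 1 (l = 1**2 = 1)
f = 0 (f = (1 - 1)**2 = 0**2 = 0)
Y(g, N) = sqrt(10) (Y(g, N) = sqrt(1**2 + 3**2) = sqrt(1 + 9) = sqrt(10))
Y(f, 6)*(95 - 148) = sqrt(10)*(95 - 148) = sqrt(10)*(-53) = -53*sqrt(10)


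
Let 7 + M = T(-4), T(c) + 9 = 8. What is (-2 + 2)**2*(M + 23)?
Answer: 0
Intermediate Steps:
T(c) = -1 (T(c) = -9 + 8 = -1)
M = -8 (M = -7 - 1 = -8)
(-2 + 2)**2*(M + 23) = (-2 + 2)**2*(-8 + 23) = 0**2*15 = 0*15 = 0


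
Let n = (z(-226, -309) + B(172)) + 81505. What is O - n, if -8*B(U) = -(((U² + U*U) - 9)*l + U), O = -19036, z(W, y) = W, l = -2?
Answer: -342187/4 ≈ -85547.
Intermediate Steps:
B(U) = 9/4 - U²/2 + U/8 (B(U) = -(-1)*(((U² + U*U) - 9)*(-2) + U)/8 = -(-1)*(((U² + U²) - 9)*(-2) + U)/8 = -(-1)*((2*U² - 9)*(-2) + U)/8 = -(-1)*((-9 + 2*U²)*(-2) + U)/8 = -(-1)*((18 - 4*U²) + U)/8 = -(-1)*(18 + U - 4*U²)/8 = -(-18 - U + 4*U²)/8 = 9/4 - U²/2 + U/8)
n = 266043/4 (n = (-226 + (9/4 - ½*172² + (⅛)*172)) + 81505 = (-226 + (9/4 - ½*29584 + 43/2)) + 81505 = (-226 + (9/4 - 14792 + 43/2)) + 81505 = (-226 - 59073/4) + 81505 = -59977/4 + 81505 = 266043/4 ≈ 66511.)
O - n = -19036 - 1*266043/4 = -19036 - 266043/4 = -342187/4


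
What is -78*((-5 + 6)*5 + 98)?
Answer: -8034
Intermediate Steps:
-78*((-5 + 6)*5 + 98) = -78*(1*5 + 98) = -78*(5 + 98) = -78*103 = -8034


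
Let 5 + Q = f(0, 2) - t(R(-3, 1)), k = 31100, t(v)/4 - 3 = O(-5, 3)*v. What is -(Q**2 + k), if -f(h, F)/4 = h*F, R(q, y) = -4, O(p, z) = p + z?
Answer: -33501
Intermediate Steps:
t(v) = 12 - 8*v (t(v) = 12 + 4*((-5 + 3)*v) = 12 + 4*(-2*v) = 12 - 8*v)
f(h, F) = -4*F*h (f(h, F) = -4*h*F = -4*F*h)
Q = -49 (Q = -5 + (-4*2*0 - (12 - 8*(-4))) = -5 + (0 - (12 + 32)) = -5 + (0 - 1*44) = -5 + (0 - 44) = -5 - 44 = -49)
-(Q**2 + k) = -((-49)**2 + 31100) = -(2401 + 31100) = -1*33501 = -33501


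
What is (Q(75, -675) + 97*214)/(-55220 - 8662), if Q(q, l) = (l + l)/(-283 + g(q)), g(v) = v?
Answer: -308501/949104 ≈ -0.32504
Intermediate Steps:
Q(q, l) = 2*l/(-283 + q) (Q(q, l) = (l + l)/(-283 + q) = (2*l)/(-283 + q) = 2*l/(-283 + q))
(Q(75, -675) + 97*214)/(-55220 - 8662) = (2*(-675)/(-283 + 75) + 97*214)/(-55220 - 8662) = (2*(-675)/(-208) + 20758)/(-63882) = (2*(-675)*(-1/208) + 20758)*(-1/63882) = (675/104 + 20758)*(-1/63882) = (2159507/104)*(-1/63882) = -308501/949104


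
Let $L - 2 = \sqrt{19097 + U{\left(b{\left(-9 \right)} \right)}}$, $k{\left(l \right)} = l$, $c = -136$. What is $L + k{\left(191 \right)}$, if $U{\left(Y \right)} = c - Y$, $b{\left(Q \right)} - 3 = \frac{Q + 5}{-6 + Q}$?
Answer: $193 + \frac{\sqrt{4265490}}{15} \approx 330.69$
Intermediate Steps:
$b{\left(Q \right)} = 3 + \frac{5 + Q}{-6 + Q}$ ($b{\left(Q \right)} = 3 + \frac{Q + 5}{-6 + Q} = 3 + \frac{5 + Q}{-6 + Q}$)
$U{\left(Y \right)} = -136 - Y$
$L = 2 + \frac{\sqrt{4265490}}{15}$ ($L = 2 + \sqrt{19097 - \left(136 + \frac{-13 + 4 \left(-9\right)}{-6 - 9}\right)} = 2 + \sqrt{19097 - \left(136 + \frac{-13 - 36}{-15}\right)} = 2 + \sqrt{19097 - \left(136 - - \frac{49}{15}\right)} = 2 + \sqrt{19097 - \frac{2089}{15}} = 2 + \sqrt{\frac{284366}{15}} = 2 + \frac{\sqrt{4265490}}{15} \approx 139.69$)
$L + k{\left(191 \right)} = \left(2 + \frac{\sqrt{4265490}}{15}\right) + 191 = 193 + \frac{\sqrt{4265490}}{15}$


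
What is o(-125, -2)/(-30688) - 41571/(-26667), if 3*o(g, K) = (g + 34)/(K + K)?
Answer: 242957833/155877504 ≈ 1.5586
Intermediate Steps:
o(g, K) = (34 + g)/(6*K) (o(g, K) = ((g + 34)/(K + K))/3 = ((34 + g)/((2*K)))/3 = ((34 + g)*(1/(2*K)))/3 = ((34 + g)/(2*K))/3 = (34 + g)/(6*K))
o(-125, -2)/(-30688) - 41571/(-26667) = ((1/6)*(34 - 125)/(-2))/(-30688) - 41571/(-26667) = ((1/6)*(-1/2)*(-91))*(-1/30688) - 41571*(-1/26667) = (91/12)*(-1/30688) + 4619/2963 = -13/52608 + 4619/2963 = 242957833/155877504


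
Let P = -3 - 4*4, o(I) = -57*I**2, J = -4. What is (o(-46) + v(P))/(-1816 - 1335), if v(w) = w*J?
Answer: 120536/3151 ≈ 38.253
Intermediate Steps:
P = -19 (P = -3 - 16 = -19)
v(w) = -4*w (v(w) = w*(-4) = -4*w)
(o(-46) + v(P))/(-1816 - 1335) = (-57*(-46)**2 - 4*(-19))/(-1816 - 1335) = (-57*2116 + 76)/(-3151) = (-120612 + 76)*(-1/3151) = -120536*(-1/3151) = 120536/3151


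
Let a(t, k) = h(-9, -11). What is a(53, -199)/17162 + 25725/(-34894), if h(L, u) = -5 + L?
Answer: -220990483/299425414 ≈ -0.73805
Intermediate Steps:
a(t, k) = -14 (a(t, k) = -5 - 9 = -14)
a(53, -199)/17162 + 25725/(-34894) = -14/17162 + 25725/(-34894) = -14*1/17162 + 25725*(-1/34894) = -7/8581 - 25725/34894 = -220990483/299425414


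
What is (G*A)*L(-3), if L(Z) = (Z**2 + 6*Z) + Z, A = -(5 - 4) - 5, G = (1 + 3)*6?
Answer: 1728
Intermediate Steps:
G = 24 (G = 4*6 = 24)
A = -6 (A = -1*1 - 5 = -1 - 5 = -6)
L(Z) = Z**2 + 7*Z
(G*A)*L(-3) = (24*(-6))*(-3*(7 - 3)) = -(-432)*4 = -144*(-12) = 1728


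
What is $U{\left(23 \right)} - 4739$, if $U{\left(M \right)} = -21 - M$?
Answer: $-4783$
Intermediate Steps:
$U{\left(23 \right)} - 4739 = \left(-21 - 23\right) - 4739 = -44 - 4739 = -4783$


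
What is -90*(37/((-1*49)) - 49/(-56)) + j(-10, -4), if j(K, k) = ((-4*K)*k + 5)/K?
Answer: 923/196 ≈ 4.7092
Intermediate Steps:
j(K, k) = (5 - 4*K*k)/K (j(K, k) = (-4*K*k + 5)/K = (5 - 4*K*k)/K)
-90*(37/((-1*49)) - 49/(-56)) + j(-10, -4) = -90*(37/((-1*49)) - 49/(-56)) + (-4*(-4) + 5/(-10)) = -90*(37/(-49) - 49*(-1/56)) + (16 + 5*(-⅒)) = -90*(37*(-1/49) + 7/8) + (16 - ½) = -90*(-37/49 + 7/8) + 31/2 = -90*47/392 + 31/2 = -2115/196 + 31/2 = 923/196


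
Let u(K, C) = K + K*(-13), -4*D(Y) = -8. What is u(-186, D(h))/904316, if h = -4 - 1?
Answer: 558/226079 ≈ 0.0024682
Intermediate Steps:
h = -5
D(Y) = 2 (D(Y) = -¼*(-8) = 2)
u(K, C) = -12*K (u(K, C) = K - 13*K = -12*K)
u(-186, D(h))/904316 = -12*(-186)/904316 = 2232*(1/904316) = 558/226079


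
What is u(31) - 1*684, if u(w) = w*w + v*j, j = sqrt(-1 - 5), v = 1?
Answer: 277 + I*sqrt(6) ≈ 277.0 + 2.4495*I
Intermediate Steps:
j = I*sqrt(6) (j = sqrt(-6) = I*sqrt(6) ≈ 2.4495*I)
u(w) = w**2 + I*sqrt(6) (u(w) = w*w + 1*(I*sqrt(6)) = w**2 + I*sqrt(6))
u(31) - 1*684 = (31**2 + I*sqrt(6)) - 1*684 = (961 + I*sqrt(6)) - 684 = 277 + I*sqrt(6)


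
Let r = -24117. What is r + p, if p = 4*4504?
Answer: -6101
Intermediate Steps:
p = 18016
r + p = -24117 + 18016 = -6101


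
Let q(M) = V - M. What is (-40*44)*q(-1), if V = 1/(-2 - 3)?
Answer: -1408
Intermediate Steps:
V = -⅕ (V = 1/(-5) = -⅕ ≈ -0.20000)
q(M) = -⅕ - M
(-40*44)*q(-1) = (-40*44)*(-⅕ - 1*(-1)) = -1760*(-⅕ + 1) = -1760*⅘ = -1408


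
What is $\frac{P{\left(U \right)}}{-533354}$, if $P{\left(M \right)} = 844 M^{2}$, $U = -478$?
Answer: $- \frac{96420248}{266677} \approx -361.56$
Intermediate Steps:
$\frac{P{\left(U \right)}}{-533354} = \frac{844 \left(-478\right)^{2}}{-533354} = 844 \cdot 228484 \left(- \frac{1}{533354}\right) = 192840496 \left(- \frac{1}{533354}\right) = - \frac{96420248}{266677}$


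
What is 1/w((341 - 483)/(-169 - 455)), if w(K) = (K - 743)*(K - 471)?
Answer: 97344/34038937345 ≈ 2.8598e-6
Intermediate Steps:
w(K) = (-743 + K)*(-471 + K)
1/w((341 - 483)/(-169 - 455)) = 1/(349953 + ((341 - 483)/(-169 - 455))**2 - 1214*(341 - 483)/(-169 - 455)) = 1/(349953 + (-142/(-624))**2 - (-172388)/(-624)) = 1/(349953 + (-142*(-1/624))**2 - (-172388)*(-1)/624) = 1/(349953 + (71/312)**2 - 1214*71/312) = 1/(349953 + 5041/97344 - 43097/156) = 1/(34038937345/97344) = 97344/34038937345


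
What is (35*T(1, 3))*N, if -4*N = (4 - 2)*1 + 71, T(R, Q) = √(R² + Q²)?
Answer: -2555*√10/4 ≈ -2019.9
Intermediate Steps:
T(R, Q) = √(Q² + R²)
N = -73/4 (N = -((4 - 2)*1 + 71)/4 = -(2*1 + 71)/4 = -(2 + 71)/4 = -¼*73 = -73/4 ≈ -18.250)
(35*T(1, 3))*N = (35*√(3² + 1²))*(-73/4) = (35*√(9 + 1))*(-73/4) = (35*√10)*(-73/4) = -2555*√10/4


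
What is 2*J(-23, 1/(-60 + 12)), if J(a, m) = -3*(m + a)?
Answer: 1105/8 ≈ 138.13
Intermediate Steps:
J(a, m) = -3*a - 3*m (J(a, m) = -3*(a + m) = -3*a - 3*m)
2*J(-23, 1/(-60 + 12)) = 2*(-3*(-23) - 3/(-60 + 12)) = 2*(69 - 3/(-48)) = 2*(69 - 3*(-1/48)) = 2*(69 + 1/16) = 2*(1105/16) = 1105/8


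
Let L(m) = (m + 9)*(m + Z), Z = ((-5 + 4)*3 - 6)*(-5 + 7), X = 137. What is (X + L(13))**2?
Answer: 729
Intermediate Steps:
Z = -18 (Z = (-1*3 - 6)*2 = (-3 - 6)*2 = -9*2 = -18)
L(m) = (-18 + m)*(9 + m) (L(m) = (m + 9)*(m - 18) = (9 + m)*(-18 + m) = (-18 + m)*(9 + m))
(X + L(13))**2 = (137 + (-162 + 13**2 - 9*13))**2 = (137 + (-162 + 169 - 117))**2 = (137 - 110)**2 = 27**2 = 729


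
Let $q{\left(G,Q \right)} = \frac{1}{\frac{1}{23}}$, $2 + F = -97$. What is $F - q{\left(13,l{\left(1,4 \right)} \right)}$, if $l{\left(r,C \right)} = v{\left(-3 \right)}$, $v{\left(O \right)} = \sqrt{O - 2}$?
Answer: $-122$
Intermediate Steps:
$v{\left(O \right)} = \sqrt{-2 + O}$
$F = -99$ ($F = -2 - 97 = -99$)
$l{\left(r,C \right)} = i \sqrt{5}$ ($l{\left(r,C \right)} = \sqrt{-2 - 3} = \sqrt{-5} = i \sqrt{5}$)
$q{\left(G,Q \right)} = 23$ ($q{\left(G,Q \right)} = \frac{1}{\frac{1}{23}} = 23$)
$F - q{\left(13,l{\left(1,4 \right)} \right)} = -99 - 23 = -122$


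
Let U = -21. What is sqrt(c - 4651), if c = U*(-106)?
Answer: 5*I*sqrt(97) ≈ 49.244*I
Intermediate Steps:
c = 2226 (c = -21*(-106) = 2226)
sqrt(c - 4651) = sqrt(2226 - 4651) = sqrt(-2425) = 5*I*sqrt(97)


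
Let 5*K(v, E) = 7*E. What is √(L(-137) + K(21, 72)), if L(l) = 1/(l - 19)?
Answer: √15330705/390 ≈ 10.040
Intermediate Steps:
K(v, E) = 7*E/5 (K(v, E) = (7*E)/5 = 7*E/5)
L(l) = 1/(-19 + l)
√(L(-137) + K(21, 72)) = √(1/(-19 - 137) + (7/5)*72) = √(1/(-156) + 504/5) = √(-1/156 + 504/5) = √(78619/780) = √15330705/390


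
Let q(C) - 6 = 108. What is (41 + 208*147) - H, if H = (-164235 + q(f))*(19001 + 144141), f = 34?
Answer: 26775058799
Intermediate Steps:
q(C) = 114 (q(C) = 6 + 108 = 114)
H = -26775028182 (H = (-164235 + 114)*(19001 + 144141) = -164121*163142 = -26775028182)
(41 + 208*147) - H = (41 + 208*147) - 1*(-26775028182) = (41 + 30576) + 26775028182 = 30617 + 26775028182 = 26775058799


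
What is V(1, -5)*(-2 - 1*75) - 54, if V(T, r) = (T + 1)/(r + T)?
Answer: -31/2 ≈ -15.500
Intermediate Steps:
V(T, r) = (1 + T)/(T + r)
V(1, -5)*(-2 - 1*75) - 54 = ((1 + 1)/(1 - 5))*(-2 - 1*75) - 54 = (2/(-4))*(-2 - 75) - 54 = -¼*2*(-77) - 54 = -½*(-77) - 54 = 77/2 - 54 = -31/2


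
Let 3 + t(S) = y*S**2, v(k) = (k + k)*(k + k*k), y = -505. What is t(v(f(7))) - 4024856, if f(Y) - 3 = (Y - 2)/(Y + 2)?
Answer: -5699540728939/531441 ≈ -1.0725e+7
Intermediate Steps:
f(Y) = 3 + (-2 + Y)/(2 + Y) (f(Y) = 3 + (Y - 2)/(Y + 2) = 3 + (-2 + Y)/(2 + Y))
v(k) = 2*k*(k + k**2) (v(k) = (2*k)*(k + k**2) = 2*k*(k + k**2))
t(S) = -3 - 505*S**2
t(v(f(7))) - 4024856 = (-3 - 505*1024*(1 + 7)**4*(1 + 4*(1 + 7)/(2 + 7))**2/(2 + 7)**4) - 4024856 = (-3 - 505*4194304*(1 + 4*8/9)**2/6561) - 4024856 = (-3 - 505*4194304*(1 + 4*(1/9)*8)**2/6561) - 4024856 = (-3 - 505*4194304*(1 + 32/9)**2/6561) - 4024856 = (-3 - 505*(2*(1024/81)*(41/9))**2) - 4024856 = (-3 - 505*(83968/729)**2) - 4024856 = (-3 - 505*7050625024/531441) - 4024856 = (-3 - 3560565637120/531441) - 4024856 = -3560567231443/531441 - 4024856 = -5699540728939/531441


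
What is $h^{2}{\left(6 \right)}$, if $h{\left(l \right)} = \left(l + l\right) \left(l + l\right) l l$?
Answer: $26873856$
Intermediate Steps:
$h{\left(l \right)} = 4 l^{4}$ ($h{\left(l \right)} = 2 l 2 l l l = 4 l^{2} l l = 4 l^{3} l = 4 l^{4}$)
$h^{2}{\left(6 \right)} = \left(4 \cdot 6^{4}\right)^{2} = \left(4 \cdot 1296\right)^{2} = 5184^{2} = 26873856$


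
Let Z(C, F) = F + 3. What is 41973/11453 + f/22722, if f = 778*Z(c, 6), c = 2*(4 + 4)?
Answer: 172317402/43372511 ≈ 3.9730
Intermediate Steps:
c = 16 (c = 2*8 = 16)
Z(C, F) = 3 + F
f = 7002 (f = 778*(3 + 6) = 778*9 = 7002)
41973/11453 + f/22722 = 41973/11453 + 7002/22722 = 41973*(1/11453) + 7002*(1/22722) = 41973/11453 + 1167/3787 = 172317402/43372511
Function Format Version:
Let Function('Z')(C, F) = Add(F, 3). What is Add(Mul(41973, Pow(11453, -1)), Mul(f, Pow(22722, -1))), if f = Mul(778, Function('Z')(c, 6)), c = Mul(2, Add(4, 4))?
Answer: Rational(172317402, 43372511) ≈ 3.9730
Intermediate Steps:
c = 16 (c = Mul(2, 8) = 16)
Function('Z')(C, F) = Add(3, F)
f = 7002 (f = Mul(778, Add(3, 6)) = Mul(778, 9) = 7002)
Add(Mul(41973, Pow(11453, -1)), Mul(f, Pow(22722, -1))) = Add(Mul(41973, Pow(11453, -1)), Mul(7002, Pow(22722, -1))) = Add(Mul(41973, Rational(1, 11453)), Mul(7002, Rational(1, 22722))) = Add(Rational(41973, 11453), Rational(1167, 3787)) = Rational(172317402, 43372511)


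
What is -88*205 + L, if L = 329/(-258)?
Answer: -4654649/258 ≈ -18041.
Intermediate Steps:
L = -329/258 (L = 329*(-1/258) = -329/258 ≈ -1.2752)
-88*205 + L = -88*205 - 329/258 = -18040 - 329/258 = -4654649/258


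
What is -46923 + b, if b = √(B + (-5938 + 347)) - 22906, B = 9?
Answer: -69829 + I*√5582 ≈ -69829.0 + 74.713*I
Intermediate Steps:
b = -22906 + I*√5582 (b = √(9 + (-5938 + 347)) - 22906 = √(9 - 5591) - 22906 = √(-5582) - 22906 = I*√5582 - 22906 = -22906 + I*√5582 ≈ -22906.0 + 74.713*I)
-46923 + b = -46923 + (-22906 + I*√5582) = -69829 + I*√5582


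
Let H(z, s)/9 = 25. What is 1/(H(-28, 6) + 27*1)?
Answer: 1/252 ≈ 0.0039683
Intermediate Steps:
H(z, s) = 225 (H(z, s) = 9*25 = 225)
1/(H(-28, 6) + 27*1) = 1/(225 + 27*1) = 1/(225 + 27) = 1/252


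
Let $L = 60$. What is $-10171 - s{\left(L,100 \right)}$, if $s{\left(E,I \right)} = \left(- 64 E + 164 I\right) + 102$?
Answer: $-22833$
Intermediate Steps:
$s{\left(E,I \right)} = 102 - 64 E + 164 I$
$-10171 - s{\left(L,100 \right)} = -10171 - \left(102 - 3840 + 164 \cdot 100\right) = -10171 - \left(102 - 3840 + 16400\right) = -10171 - 12662 = -22833$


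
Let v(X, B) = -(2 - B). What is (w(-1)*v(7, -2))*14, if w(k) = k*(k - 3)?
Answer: -224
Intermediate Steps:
v(X, B) = -2 + B
w(k) = k*(-3 + k)
(w(-1)*v(7, -2))*14 = ((-(-3 - 1))*(-2 - 2))*14 = (-1*(-4)*(-4))*14 = (4*(-4))*14 = -16*14 = -224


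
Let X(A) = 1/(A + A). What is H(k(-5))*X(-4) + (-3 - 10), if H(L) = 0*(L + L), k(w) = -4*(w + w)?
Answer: -13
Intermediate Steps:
k(w) = -8*w
X(A) = 1/(2*A)
H(L) = 0 (H(L) = 0*(2*L) = 0)
H(k(-5))*X(-4) + (-3 - 10) = 0*((½)/(-4)) + (-3 - 10) = 0*((½)*(-¼)) - 13 = 0*(-⅛) - 13 = 0 - 13 = -13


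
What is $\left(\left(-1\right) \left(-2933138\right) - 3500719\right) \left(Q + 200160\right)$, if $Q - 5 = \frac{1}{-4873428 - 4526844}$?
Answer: $- \frac{152566214287123957}{1342896} \approx -1.1361 \cdot 10^{11}$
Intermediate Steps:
$Q = \frac{47001359}{9400272}$ ($Q = 5 + \frac{1}{-4873428 - 4526844} = 5 + \frac{1}{-9400272} = 5 - \frac{1}{9400272} = \frac{47001359}{9400272} \approx 5.0$)
$\left(\left(-1\right) \left(-2933138\right) - 3500719\right) \left(Q + 200160\right) = \left(\left(-1\right) \left(-2933138\right) - 3500719\right) \left(\frac{47001359}{9400272} + 200160\right) = \left(2933138 - 3500719\right) \frac{1881605444879}{9400272} = \left(-567581\right) \frac{1881605444879}{9400272} = - \frac{152566214287123957}{1342896}$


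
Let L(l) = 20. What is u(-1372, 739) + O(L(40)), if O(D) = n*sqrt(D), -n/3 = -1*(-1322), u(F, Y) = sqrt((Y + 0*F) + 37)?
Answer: -7932*sqrt(5) + 2*sqrt(194) ≈ -17709.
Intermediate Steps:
u(F, Y) = sqrt(37 + Y) (u(F, Y) = sqrt((Y + 0) + 37) = sqrt(Y + 37) = sqrt(37 + Y))
n = -3966 (n = -(-3)*(-1322) = -3*1322 = -3966)
O(D) = -3966*sqrt(D)
u(-1372, 739) + O(L(40)) = sqrt(37 + 739) - 7932*sqrt(5) = sqrt(776) - 7932*sqrt(5) = 2*sqrt(194) - 7932*sqrt(5) = -7932*sqrt(5) + 2*sqrt(194)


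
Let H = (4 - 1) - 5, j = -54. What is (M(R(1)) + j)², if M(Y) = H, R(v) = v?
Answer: 3136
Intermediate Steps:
H = -2 (H = 3 - 5 = -2)
M(Y) = -2
(M(R(1)) + j)² = (-2 - 54)² = (-56)² = 3136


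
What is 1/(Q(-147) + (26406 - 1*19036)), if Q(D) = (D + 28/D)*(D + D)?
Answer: 1/50644 ≈ 1.9746e-5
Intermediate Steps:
Q(D) = 2*D*(D + 28/D) (Q(D) = (D + 28/D)*(2*D) = 2*D*(D + 28/D))
1/(Q(-147) + (26406 - 1*19036)) = 1/((56 + 2*(-147)²) + (26406 - 1*19036)) = 1/((56 + 2*21609) + (26406 - 19036)) = 1/((56 + 43218) + 7370) = 1/(43274 + 7370) = 1/50644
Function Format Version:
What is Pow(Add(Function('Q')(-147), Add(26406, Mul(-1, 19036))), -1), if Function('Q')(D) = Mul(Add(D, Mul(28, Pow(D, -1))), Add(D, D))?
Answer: Rational(1, 50644) ≈ 1.9746e-5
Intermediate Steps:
Function('Q')(D) = Mul(2, D, Add(D, Mul(28, Pow(D, -1)))) (Function('Q')(D) = Mul(Add(D, Mul(28, Pow(D, -1))), Mul(2, D)) = Mul(2, D, Add(D, Mul(28, Pow(D, -1)))))
Pow(Add(Function('Q')(-147), Add(26406, Mul(-1, 19036))), -1) = Pow(Add(Add(56, Mul(2, Pow(-147, 2))), Add(26406, Mul(-1, 19036))), -1) = Pow(Add(Add(56, Mul(2, 21609)), Add(26406, -19036)), -1) = Pow(Add(Add(56, 43218), 7370), -1) = Pow(Add(43274, 7370), -1) = Pow(50644, -1) = Rational(1, 50644)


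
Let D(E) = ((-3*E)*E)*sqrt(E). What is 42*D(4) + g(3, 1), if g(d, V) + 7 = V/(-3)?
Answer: -12118/3 ≈ -4039.3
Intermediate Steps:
g(d, V) = -7 - V/3 (g(d, V) = -7 + V/(-3) = -7 + V*(-1/3) = -7 - V/3)
D(E) = -3*E**(5/2) (D(E) = (-3*E**2)*sqrt(E) = -3*E**(5/2))
42*D(4) + g(3, 1) = 42*(-3*4**(5/2)) + (-7 - 1/3*1) = 42*(-3*32) + (-7 - 1/3) = 42*(-96) - 22/3 = -4032 - 22/3 = -12118/3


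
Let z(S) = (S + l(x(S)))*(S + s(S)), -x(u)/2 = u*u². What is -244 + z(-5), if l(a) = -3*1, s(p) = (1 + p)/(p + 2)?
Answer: -644/3 ≈ -214.67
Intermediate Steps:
s(p) = (1 + p)/(2 + p)
x(u) = -2*u³ (x(u) = -2*u*u² = -2*u³)
l(a) = -3
z(S) = (-3 + S)*(S + (1 + S)/(2 + S)) (z(S) = (S - 3)*(S + (1 + S)/(2 + S)) = (-3 + S)*(S + (1 + S)/(2 + S)))
-244 + z(-5) = -244 + (-3 + (-5)³ - 8*(-5))/(2 - 5) = -244 + (-3 - 125 + 40)/(-3) = -244 - ⅓*(-88) = -244 + 88/3 = -644/3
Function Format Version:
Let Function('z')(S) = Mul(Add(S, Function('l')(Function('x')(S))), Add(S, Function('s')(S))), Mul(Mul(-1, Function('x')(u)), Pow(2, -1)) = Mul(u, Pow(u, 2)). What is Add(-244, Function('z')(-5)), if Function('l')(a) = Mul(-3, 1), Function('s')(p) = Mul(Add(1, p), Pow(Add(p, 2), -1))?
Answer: Rational(-644, 3) ≈ -214.67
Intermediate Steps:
Function('s')(p) = Mul(Pow(Add(2, p), -1), Add(1, p)) (Function('s')(p) = Mul(Add(1, p), Pow(Add(2, p), -1)) = Mul(Pow(Add(2, p), -1), Add(1, p)))
Function('x')(u) = Mul(-2, Pow(u, 3)) (Function('x')(u) = Mul(-2, Mul(u, Pow(u, 2))) = Mul(-2, Pow(u, 3)))
Function('l')(a) = -3
Function('z')(S) = Mul(Add(-3, S), Add(S, Mul(Pow(Add(2, S), -1), Add(1, S)))) (Function('z')(S) = Mul(Add(S, -3), Add(S, Mul(Pow(Add(2, S), -1), Add(1, S)))) = Mul(Add(-3, S), Add(S, Mul(Pow(Add(2, S), -1), Add(1, S)))))
Add(-244, Function('z')(-5)) = Add(-244, Mul(Pow(Add(2, -5), -1), Add(-3, Pow(-5, 3), Mul(-8, -5)))) = Add(-244, Mul(Pow(-3, -1), Add(-3, -125, 40))) = Add(-244, Mul(Rational(-1, 3), -88)) = Add(-244, Rational(88, 3)) = Rational(-644, 3)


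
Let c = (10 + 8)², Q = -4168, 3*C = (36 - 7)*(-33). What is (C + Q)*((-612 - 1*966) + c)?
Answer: 5626698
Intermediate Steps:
C = -319 (C = ((36 - 7)*(-33))/3 = (29*(-33))/3 = (⅓)*(-957) = -319)
c = 324 (c = 18² = 324)
(C + Q)*((-612 - 1*966) + c) = (-319 - 4168)*((-612 - 1*966) + 324) = -4487*((-612 - 966) + 324) = -4487*(-1578 + 324) = -4487*(-1254) = 5626698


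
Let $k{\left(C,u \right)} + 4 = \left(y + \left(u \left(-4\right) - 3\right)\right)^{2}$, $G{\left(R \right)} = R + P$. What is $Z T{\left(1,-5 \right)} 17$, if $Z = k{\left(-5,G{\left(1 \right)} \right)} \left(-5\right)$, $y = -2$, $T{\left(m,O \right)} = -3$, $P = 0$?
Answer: $19635$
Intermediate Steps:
$G{\left(R \right)} = R$ ($G{\left(R \right)} = R + 0 = R$)
$k{\left(C,u \right)} = -4 + \left(-5 - 4 u\right)^{2}$ ($k{\left(C,u \right)} = -4 + \left(-2 + \left(u \left(-4\right) - 3\right)\right)^{2} = -4 + \left(-2 - \left(3 + 4 u\right)\right)^{2} = -4 + \left(-5 - 4 u\right)^{2}$)
$Z = -385$ ($Z = \left(-4 + \left(5 + 4 \cdot 1\right)^{2}\right) \left(-5\right) = \left(-4 + \left(5 + 4\right)^{2}\right) \left(-5\right) = \left(-4 + 9^{2}\right) \left(-5\right) = \left(-4 + 81\right) \left(-5\right) = 77 \left(-5\right) = -385$)
$Z T{\left(1,-5 \right)} 17 = \left(-385\right) \left(-3\right) 17 = 1155 \cdot 17 = 19635$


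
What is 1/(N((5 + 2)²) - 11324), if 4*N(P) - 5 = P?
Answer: -2/22621 ≈ -8.8413e-5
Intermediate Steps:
N(P) = 5/4 + P/4
1/(N((5 + 2)²) - 11324) = 1/((5/4 + (5 + 2)²/4) - 11324) = 1/((5/4 + (¼)*7²) - 11324) = 1/((5/4 + (¼)*49) - 11324) = 1/((5/4 + 49/4) - 11324) = 1/(27/2 - 11324) = 1/(-22621/2) = -2/22621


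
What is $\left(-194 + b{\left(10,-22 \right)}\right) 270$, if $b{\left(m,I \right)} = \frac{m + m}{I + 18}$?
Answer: $-53730$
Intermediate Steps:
$b{\left(m,I \right)} = \frac{2 m}{18 + I}$
$\left(-194 + b{\left(10,-22 \right)}\right) 270 = \left(-194 + 2 \cdot 10 \frac{1}{18 - 22}\right) 270 = \left(-194 + 2 \cdot 10 \frac{1}{-4}\right) 270 = \left(-194 + 2 \cdot 10 \left(- \frac{1}{4}\right)\right) 270 = \left(-194 - 5\right) 270 = \left(-199\right) 270 = -53730$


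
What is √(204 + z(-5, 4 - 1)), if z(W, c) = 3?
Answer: 3*√23 ≈ 14.387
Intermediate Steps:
√(204 + z(-5, 4 - 1)) = √(204 + 3) = √207 = 3*√23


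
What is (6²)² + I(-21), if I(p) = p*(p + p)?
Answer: 2178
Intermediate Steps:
I(p) = 2*p² (I(p) = p*(2*p) = 2*p²)
(6²)² + I(-21) = (6²)² + 2*(-21)² = 36² + 2*441 = 1296 + 882 = 2178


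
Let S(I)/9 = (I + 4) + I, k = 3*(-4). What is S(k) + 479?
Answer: 299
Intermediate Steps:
k = -12
S(I) = 36 + 18*I (S(I) = 9*((I + 4) + I) = 9*((4 + I) + I) = 9*(4 + 2*I) = 36 + 18*I)
S(k) + 479 = (36 + 18*(-12)) + 479 = (36 - 216) + 479 = -180 + 479 = 299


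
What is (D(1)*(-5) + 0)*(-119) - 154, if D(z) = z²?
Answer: 441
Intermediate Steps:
(D(1)*(-5) + 0)*(-119) - 154 = (1²*(-5) + 0)*(-119) - 154 = (1*(-5) + 0)*(-119) - 154 = (-5 + 0)*(-119) - 154 = -5*(-119) - 154 = 595 - 154 = 441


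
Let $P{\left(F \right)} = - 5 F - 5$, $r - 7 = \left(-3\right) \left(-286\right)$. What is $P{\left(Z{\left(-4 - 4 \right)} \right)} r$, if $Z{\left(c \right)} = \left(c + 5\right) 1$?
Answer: $8650$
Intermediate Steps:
$r = 865$ ($r = 7 - -858 = 7 + 858 = 865$)
$Z{\left(c \right)} = 5 + c$ ($Z{\left(c \right)} = \left(5 + c\right) 1 = 5 + c$)
$P{\left(F \right)} = -5 - 5 F$
$P{\left(Z{\left(-4 - 4 \right)} \right)} r = \left(-5 - 5 \left(5 - 8\right)\right) 865 = \left(-5 - -15\right) 865 = \left(-5 + 15\right) 865 = 10 \cdot 865 = 8650$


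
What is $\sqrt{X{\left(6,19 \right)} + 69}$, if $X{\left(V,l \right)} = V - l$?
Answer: $2 \sqrt{14} \approx 7.4833$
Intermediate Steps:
$\sqrt{X{\left(6,19 \right)} + 69} = \sqrt{\left(6 - 19\right) + 69} = \sqrt{-13 + 69} = \sqrt{56} = 2 \sqrt{14}$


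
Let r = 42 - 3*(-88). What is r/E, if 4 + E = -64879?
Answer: -306/64883 ≈ -0.0047162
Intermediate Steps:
E = -64883 (E = -4 - 64879 = -64883)
r = 306 (r = 42 + 264 = 306)
r/E = 306/(-64883) = 306*(-1/64883) = -306/64883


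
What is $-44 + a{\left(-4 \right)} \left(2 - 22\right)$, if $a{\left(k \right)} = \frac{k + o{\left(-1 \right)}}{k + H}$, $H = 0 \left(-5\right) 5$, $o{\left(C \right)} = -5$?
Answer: $-89$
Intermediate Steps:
$H = 0$ ($H = 0 \cdot 5 = 0$)
$a{\left(k \right)} = \frac{-5 + k}{k}$ ($a{\left(k \right)} = \frac{k - 5}{k + 0} = \frac{-5 + k}{k}$)
$-44 + a{\left(-4 \right)} \left(2 - 22\right) = -44 + \frac{-5 - 4}{-4} \left(2 - 22\right) = -44 + \left(- \frac{1}{4}\right) \left(-9\right) \left(-20\right) = -44 + \frac{9}{4} \left(-20\right) = -44 - 45 = -89$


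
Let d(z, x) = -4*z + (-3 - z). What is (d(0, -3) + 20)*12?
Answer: 204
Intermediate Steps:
d(z, x) = -3 - 5*z
(d(0, -3) + 20)*12 = ((-3 - 5*0) + 20)*12 = ((-3 + 0) + 20)*12 = (-3 + 20)*12 = 17*12 = 204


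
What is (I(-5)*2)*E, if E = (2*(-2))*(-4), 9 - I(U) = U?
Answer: 448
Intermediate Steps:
I(U) = 9 - U
E = 16 (E = -4*(-4) = 16)
(I(-5)*2)*E = ((9 - 1*(-5))*2)*16 = ((9 + 5)*2)*16 = (14*2)*16 = 28*16 = 448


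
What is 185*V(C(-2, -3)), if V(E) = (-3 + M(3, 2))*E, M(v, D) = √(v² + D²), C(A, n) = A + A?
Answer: 2220 - 740*√13 ≈ -448.11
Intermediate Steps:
C(A, n) = 2*A
M(v, D) = √(D² + v²)
V(E) = E*(-3 + √13) (V(E) = (-3 + √(2² + 3²))*E = (-3 + √(4 + 9))*E = (-3 + √13)*E = E*(-3 + √13))
185*V(C(-2, -3)) = 185*((2*(-2))*(-3 + √13)) = 185*(-4*(-3 + √13)) = 185*(12 - 4*√13) = 2220 - 740*√13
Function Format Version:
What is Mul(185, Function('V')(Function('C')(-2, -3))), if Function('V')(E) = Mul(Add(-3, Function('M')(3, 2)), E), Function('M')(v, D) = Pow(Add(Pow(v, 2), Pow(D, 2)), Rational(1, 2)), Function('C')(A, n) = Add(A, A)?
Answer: Add(2220, Mul(-740, Pow(13, Rational(1, 2)))) ≈ -448.11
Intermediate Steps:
Function('C')(A, n) = Mul(2, A)
Function('M')(v, D) = Pow(Add(Pow(D, 2), Pow(v, 2)), Rational(1, 2))
Function('V')(E) = Mul(E, Add(-3, Pow(13, Rational(1, 2)))) (Function('V')(E) = Mul(Add(-3, Pow(Add(Pow(2, 2), Pow(3, 2)), Rational(1, 2))), E) = Mul(Add(-3, Pow(Add(4, 9), Rational(1, 2))), E) = Mul(Add(-3, Pow(13, Rational(1, 2))), E) = Mul(E, Add(-3, Pow(13, Rational(1, 2)))))
Mul(185, Function('V')(Function('C')(-2, -3))) = Mul(185, Mul(Mul(2, -2), Add(-3, Pow(13, Rational(1, 2))))) = Mul(185, Mul(-4, Add(-3, Pow(13, Rational(1, 2))))) = Mul(185, Add(12, Mul(-4, Pow(13, Rational(1, 2))))) = Add(2220, Mul(-740, Pow(13, Rational(1, 2))))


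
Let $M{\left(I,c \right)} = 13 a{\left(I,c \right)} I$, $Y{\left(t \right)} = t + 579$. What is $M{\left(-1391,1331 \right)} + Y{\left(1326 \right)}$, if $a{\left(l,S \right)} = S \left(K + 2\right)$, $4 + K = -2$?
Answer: $96275797$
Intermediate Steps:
$K = -6$ ($K = -4 - 2 = -6$)
$Y{\left(t \right)} = 579 + t$
$a{\left(l,S \right)} = - 4 S$ ($a{\left(l,S \right)} = S \left(-6 + 2\right) = S \left(-4\right) = - 4 S$)
$M{\left(I,c \right)} = - 52 I c$ ($M{\left(I,c \right)} = 13 \left(- 4 c\right) I = - 52 c I = - 52 I c$)
$M{\left(-1391,1331 \right)} + Y{\left(1326 \right)} = \left(-52\right) \left(-1391\right) 1331 + \left(579 + 1326\right) = 96273892 + 1905 = 96275797$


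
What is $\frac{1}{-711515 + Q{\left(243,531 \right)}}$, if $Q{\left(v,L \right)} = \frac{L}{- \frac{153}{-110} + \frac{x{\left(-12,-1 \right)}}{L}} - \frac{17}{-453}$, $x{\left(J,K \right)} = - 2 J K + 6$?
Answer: $- \frac{3989571}{2837078336276} \approx -1.4062 \cdot 10^{-6}$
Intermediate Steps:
$x{\left(J,K \right)} = 6 - 2 J K$ ($x{\left(J,K \right)} = - 2 J K + 6 = 6 - 2 J K$)
$Q{\left(v,L \right)} = \frac{17}{453} + \frac{L}{\frac{153}{110} - \frac{18}{L}}$ ($Q{\left(v,L \right)} = \frac{L}{- \frac{153}{-110} + \frac{6 - \left(-24\right) \left(-1\right)}{L}} - \frac{17}{-453} = \frac{L}{\left(-153\right) \left(- \frac{1}{110}\right) + \frac{6 - 24}{L}} - - \frac{17}{453} = \frac{L}{\frac{153}{110} - \frac{18}{L}} + \frac{17}{453} = \frac{17}{453} + \frac{L}{\frac{153}{110} - \frac{18}{L}}$)
$\frac{1}{-711515 + Q{\left(243,531 \right)}} = \frac{1}{-711515 + \frac{-11220 + 867 \cdot 531 + 16610 \cdot 531^{2}}{1359 \left(-220 + 17 \cdot 531\right)}} = \frac{1}{-711515 + \frac{-11220 + 460377 + 16610 \cdot 281961}{1359 \left(-220 + 9027\right)}} = \frac{1}{-711515 + \frac{-11220 + 460377 + 4683372210}{1359 \cdot 8807}} = \frac{1}{-711515 + \frac{1}{1359} \cdot \frac{1}{8807} \cdot 4683821367} = \frac{1}{-711515 + \frac{1561273789}{3989571}} = \frac{1}{- \frac{2837078336276}{3989571}} = - \frac{3989571}{2837078336276}$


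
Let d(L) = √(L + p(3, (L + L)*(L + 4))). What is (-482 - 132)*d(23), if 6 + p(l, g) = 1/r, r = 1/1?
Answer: -1842*√2 ≈ -2605.0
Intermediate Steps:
r = 1
p(l, g) = -5 (p(l, g) = -6 + 1/1 = -6 + 1 = -5)
d(L) = √(-5 + L) (d(L) = √(L - 5) = √(-5 + L))
(-482 - 132)*d(23) = (-482 - 132)*√(-5 + 23) = -1842*√2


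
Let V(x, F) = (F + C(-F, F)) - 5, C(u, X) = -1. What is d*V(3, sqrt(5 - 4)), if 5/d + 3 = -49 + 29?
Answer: 25/23 ≈ 1.0870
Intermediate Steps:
d = -5/23 (d = 5/(-3 + (-49 + 29)) = 5/(-3 - 20) = 5/(-23) = 5*(-1/23) = -5/23 ≈ -0.21739)
V(x, F) = -6 + F (V(x, F) = (F - 1) - 5 = (-1 + F) - 5 = -6 + F)
d*V(3, sqrt(5 - 4)) = -5*(-6 + sqrt(5 - 4))/23 = -5*(-6 + sqrt(1))/23 = -5*(-6 + 1)/23 = -5/23*(-5) = 25/23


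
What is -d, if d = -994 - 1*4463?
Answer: 5457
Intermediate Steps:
d = -5457 (d = -994 - 4463 = -5457)
-d = -1*(-5457) = 5457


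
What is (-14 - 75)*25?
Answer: -2225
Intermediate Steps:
(-14 - 75)*25 = -89*25 = -2225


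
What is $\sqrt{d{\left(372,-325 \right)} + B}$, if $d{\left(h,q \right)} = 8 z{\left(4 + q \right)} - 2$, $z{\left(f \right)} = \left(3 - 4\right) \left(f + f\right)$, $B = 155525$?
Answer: $3 \sqrt{17851} \approx 400.82$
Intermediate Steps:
$z{\left(f \right)} = - 2 f$
$d{\left(h,q \right)} = -66 - 16 q$ ($d{\left(h,q \right)} = 8 \left(- 2 \left(4 + q\right)\right) - 2 = 8 \left(-8 - 2 q\right) - 2 = \left(-64 - 16 q\right) - 2 = -66 - 16 q$)
$\sqrt{d{\left(372,-325 \right)} + B} = \sqrt{\left(-66 - -5200\right) + 155525} = \sqrt{\left(-66 + 5200\right) + 155525} = \sqrt{5134 + 155525} = \sqrt{160659} = 3 \sqrt{17851}$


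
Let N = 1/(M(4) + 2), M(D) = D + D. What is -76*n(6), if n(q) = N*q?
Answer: -228/5 ≈ -45.600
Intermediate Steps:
M(D) = 2*D
N = ⅒ (N = 1/(2*4 + 2) = 1/(8 + 2) = 1/10 = ⅒ ≈ 0.10000)
n(q) = q/10
-76*n(6) = -38*6/5 = -76*⅗ = -228/5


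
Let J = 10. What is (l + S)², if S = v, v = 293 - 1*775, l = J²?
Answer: 145924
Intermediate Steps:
l = 100 (l = 10² = 100)
v = -482 (v = 293 - 775 = -482)
S = -482
(l + S)² = (100 - 482)² = (-382)² = 145924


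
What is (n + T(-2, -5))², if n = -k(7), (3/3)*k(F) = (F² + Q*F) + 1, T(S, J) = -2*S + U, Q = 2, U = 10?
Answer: 2500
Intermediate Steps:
T(S, J) = 10 - 2*S (T(S, J) = -2*S + 10 = 10 - 2*S)
k(F) = 1 + F² + 2*F (k(F) = (F² + 2*F) + 1 = 1 + F² + 2*F)
n = -64 (n = -(1 + 7² + 2*7) = -(1 + 49 + 14) = -1*64 = -64)
(n + T(-2, -5))² = (-64 + (10 - 2*(-2)))² = (-64 + (10 + 4))² = (-64 + 14)² = (-50)² = 2500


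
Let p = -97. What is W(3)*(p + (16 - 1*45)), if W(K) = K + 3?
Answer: -756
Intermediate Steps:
W(K) = 3 + K
W(3)*(p + (16 - 1*45)) = (3 + 3)*(-97 + (16 - 1*45)) = 6*(-97 + (16 - 45)) = 6*(-97 - 29) = 6*(-126) = -756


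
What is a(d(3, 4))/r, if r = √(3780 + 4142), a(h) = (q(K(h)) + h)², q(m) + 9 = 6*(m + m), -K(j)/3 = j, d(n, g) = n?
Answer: 6498*√7922/3961 ≈ 146.01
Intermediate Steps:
K(j) = -3*j
q(m) = -9 + 12*m (q(m) = -9 + 6*(m + m) = -9 + 6*(2*m) = -9 + 12*m)
a(h) = (-9 - 35*h)² (a(h) = ((-9 + 12*(-3*h)) + h)² = ((-9 - 36*h) + h)² = (-9 - 35*h)²)
r = √7922 ≈ 89.006
a(d(3, 4))/r = (9 + 35*3)²/(√7922) = (9 + 105)²*(√7922/7922) = 114²*(√7922/7922) = 12996*(√7922/7922) = 6498*√7922/3961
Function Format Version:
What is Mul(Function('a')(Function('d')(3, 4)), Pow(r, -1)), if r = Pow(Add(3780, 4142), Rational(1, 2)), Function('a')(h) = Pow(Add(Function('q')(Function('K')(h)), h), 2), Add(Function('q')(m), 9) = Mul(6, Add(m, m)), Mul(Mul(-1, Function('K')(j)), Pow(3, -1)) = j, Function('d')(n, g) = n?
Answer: Mul(Rational(6498, 3961), Pow(7922, Rational(1, 2))) ≈ 146.01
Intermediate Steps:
Function('K')(j) = Mul(-3, j)
Function('q')(m) = Add(-9, Mul(12, m)) (Function('q')(m) = Add(-9, Mul(6, Add(m, m))) = Add(-9, Mul(6, Mul(2, m))) = Add(-9, Mul(12, m)))
Function('a')(h) = Pow(Add(-9, Mul(-35, h)), 2) (Function('a')(h) = Pow(Add(Add(-9, Mul(12, Mul(-3, h))), h), 2) = Pow(Add(Add(-9, Mul(-36, h)), h), 2) = Pow(Add(-9, Mul(-35, h)), 2))
r = Pow(7922, Rational(1, 2)) ≈ 89.006
Mul(Function('a')(Function('d')(3, 4)), Pow(r, -1)) = Mul(Pow(Add(9, Mul(35, 3)), 2), Pow(Pow(7922, Rational(1, 2)), -1)) = Mul(Pow(Add(9, 105), 2), Mul(Rational(1, 7922), Pow(7922, Rational(1, 2)))) = Mul(Pow(114, 2), Mul(Rational(1, 7922), Pow(7922, Rational(1, 2)))) = Mul(12996, Mul(Rational(1, 7922), Pow(7922, Rational(1, 2)))) = Mul(Rational(6498, 3961), Pow(7922, Rational(1, 2)))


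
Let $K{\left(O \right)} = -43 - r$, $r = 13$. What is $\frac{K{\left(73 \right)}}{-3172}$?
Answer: $\frac{14}{793} \approx 0.017654$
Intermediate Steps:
$K{\left(O \right)} = -56$ ($K{\left(O \right)} = -43 - 13 = -56$)
$\frac{K{\left(73 \right)}}{-3172} = - \frac{56}{-3172} = \left(-56\right) \left(- \frac{1}{3172}\right) = \frac{14}{793}$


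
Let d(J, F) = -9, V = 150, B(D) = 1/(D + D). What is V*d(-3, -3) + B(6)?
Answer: -16199/12 ≈ -1349.9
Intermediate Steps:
B(D) = 1/(2*D)
V*d(-3, -3) + B(6) = 150*(-9) + (1/2)/6 = -1350 + (1/2)*(1/6) = -1350 + 1/12 = -16199/12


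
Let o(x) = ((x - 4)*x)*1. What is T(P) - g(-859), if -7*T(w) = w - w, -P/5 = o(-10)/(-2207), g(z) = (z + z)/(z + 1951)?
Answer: 859/546 ≈ 1.5733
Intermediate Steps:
o(x) = x*(-4 + x) (o(x) = ((-4 + x)*x)*1 = (x*(-4 + x))*1 = x*(-4 + x))
g(z) = 2*z/(1951 + z) (g(z) = (2*z)/(1951 + z) = 2*z/(1951 + z))
P = 700/2207 (P = -5*(-10*(-4 - 10))/(-2207) = -5*(-10*(-14))*(-1)/2207 = -700*(-1)/2207 = -5*(-140/2207) = 700/2207 ≈ 0.31717)
T(w) = 0 (T(w) = -(w - w)/7 = -1/7*0 = 0)
T(P) - g(-859) = 0 - 2*(-859)/(1951 - 859) = 0 - 2*(-859)/1092 = 0 - 1*(-859/546) = 0 + 859/546 = 859/546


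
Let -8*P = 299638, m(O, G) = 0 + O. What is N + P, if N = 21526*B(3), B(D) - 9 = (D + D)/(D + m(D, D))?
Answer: 711221/4 ≈ 1.7781e+5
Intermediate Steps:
m(O, G) = O
P = -149819/4 (P = -⅛*299638 = -149819/4 ≈ -37455.)
B(D) = 10 (B(D) = 9 + (D + D)/(D + D) = 9 + (2*D)/((2*D)) = 9 + (2*D)*(1/(2*D)) = 9 + 1 = 10)
N = 215260 (N = 21526*10 = 215260)
N + P = 215260 - 149819/4 = 711221/4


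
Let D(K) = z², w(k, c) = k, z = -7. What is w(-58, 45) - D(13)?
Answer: -107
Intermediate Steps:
D(K) = 49 (D(K) = (-7)² = 49)
w(-58, 45) - D(13) = -58 - 1*49 = -58 - 49 = -107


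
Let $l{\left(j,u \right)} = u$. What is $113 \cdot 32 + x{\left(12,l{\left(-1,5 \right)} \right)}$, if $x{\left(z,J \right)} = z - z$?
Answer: $3616$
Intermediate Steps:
$x{\left(z,J \right)} = 0$
$113 \cdot 32 + x{\left(12,l{\left(-1,5 \right)} \right)} = 113 \cdot 32 + 0 = 3616 + 0 = 3616$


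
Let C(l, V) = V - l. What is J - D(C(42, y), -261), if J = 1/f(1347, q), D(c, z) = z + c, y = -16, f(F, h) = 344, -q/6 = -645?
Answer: 109737/344 ≈ 319.00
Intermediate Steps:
q = 3870 (q = -6*(-645) = 3870)
D(c, z) = c + z
J = 1/344 ≈ 0.0029070
J - D(C(42, y), -261) = 1/344 - ((-16 - 1*42) - 261) = 1/344 - ((-16 - 42) - 261) = 1/344 - (-58 - 261) = 1/344 - 1*(-319) = 1/344 + 319 = 109737/344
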